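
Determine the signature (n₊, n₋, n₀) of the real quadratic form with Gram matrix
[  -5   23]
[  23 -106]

step 0: pivot -5 → sign −
step 1: pivot -1/5 → sign −
signature = (0, 2, 0)

Answer: (0, 2, 0)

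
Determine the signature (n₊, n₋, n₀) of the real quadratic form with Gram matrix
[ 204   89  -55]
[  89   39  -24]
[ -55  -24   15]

step 0: pivot 204 → sign +
step 1: pivot 35/204 → sign +
step 2: pivot 6/35 → sign +
signature = (3, 0, 0)

Answer: (3, 0, 0)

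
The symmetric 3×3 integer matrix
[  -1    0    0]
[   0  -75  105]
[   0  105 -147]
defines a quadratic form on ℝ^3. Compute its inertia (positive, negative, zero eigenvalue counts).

Answer: (0, 2, 1)

Derivation:
step 0: pivot -1 → sign −
step 1: pivot -75 → sign −
step 2: row/col 2 already zero → sign 0
signature = (0, 2, 1)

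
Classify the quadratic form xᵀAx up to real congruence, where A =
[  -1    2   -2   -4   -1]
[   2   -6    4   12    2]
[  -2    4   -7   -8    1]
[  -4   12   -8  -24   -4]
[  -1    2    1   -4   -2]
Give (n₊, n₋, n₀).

Answer: (1, 3, 1)

Derivation:
step 0: pivot -1 → sign −
step 1: pivot -2 → sign −
step 2: pivot -3 → sign −
step 3: pivot 2 → sign +
step 4: row/col 4 already zero → sign 0
signature = (1, 3, 1)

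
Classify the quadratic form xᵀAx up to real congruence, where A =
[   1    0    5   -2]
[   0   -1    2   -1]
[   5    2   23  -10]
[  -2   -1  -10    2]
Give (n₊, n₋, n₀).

step 0: pivot 1 → sign +
step 1: pivot -1 → sign −
step 2: pivot 2 → sign +
step 3: pivot -3 → sign −
signature = (2, 2, 0)

Answer: (2, 2, 0)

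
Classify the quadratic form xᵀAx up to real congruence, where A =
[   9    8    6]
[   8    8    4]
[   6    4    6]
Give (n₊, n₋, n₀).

Answer: (2, 0, 1)

Derivation:
step 0: pivot 9 → sign +
step 1: pivot 8/9 → sign +
step 2: row/col 2 already zero → sign 0
signature = (2, 0, 1)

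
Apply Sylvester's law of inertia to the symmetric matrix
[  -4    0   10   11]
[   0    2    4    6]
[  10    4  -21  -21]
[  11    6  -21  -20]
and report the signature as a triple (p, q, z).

Answer: (1, 3, 0)

Derivation:
step 0: pivot -4 → sign −
step 1: pivot 2 → sign +
step 2: pivot -4 → sign −
step 3: pivot -3/16 → sign −
signature = (1, 3, 0)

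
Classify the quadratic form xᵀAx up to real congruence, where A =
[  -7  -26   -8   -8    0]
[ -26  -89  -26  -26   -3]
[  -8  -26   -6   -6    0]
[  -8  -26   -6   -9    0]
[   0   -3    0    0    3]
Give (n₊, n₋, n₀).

Answer: (3, 2, 0)

Derivation:
step 0: pivot -7 → sign −
step 1: pivot 53/7 → sign +
step 2: pivot 70/53 → sign +
step 3: pivot -3 → sign −
step 4: pivot 6/35 → sign +
signature = (3, 2, 0)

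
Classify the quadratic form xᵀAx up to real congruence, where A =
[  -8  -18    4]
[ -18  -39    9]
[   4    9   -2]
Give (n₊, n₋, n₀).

step 0: pivot -8 → sign −
step 1: pivot 3/2 → sign +
step 2: row/col 2 already zero → sign 0
signature = (1, 1, 1)

Answer: (1, 1, 1)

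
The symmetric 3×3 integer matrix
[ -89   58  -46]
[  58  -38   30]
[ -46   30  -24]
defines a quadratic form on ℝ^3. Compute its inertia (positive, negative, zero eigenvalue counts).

Answer: (0, 3, 0)

Derivation:
step 0: pivot -89 → sign −
step 1: pivot -18/89 → sign −
step 2: pivot -2/9 → sign −
signature = (0, 3, 0)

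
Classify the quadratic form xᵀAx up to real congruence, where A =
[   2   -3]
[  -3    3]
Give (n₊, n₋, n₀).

step 0: pivot 2 → sign +
step 1: pivot -3/2 → sign −
signature = (1, 1, 0)

Answer: (1, 1, 0)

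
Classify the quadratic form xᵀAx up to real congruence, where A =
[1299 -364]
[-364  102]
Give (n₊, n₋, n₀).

Answer: (2, 0, 0)

Derivation:
step 0: pivot 1299 → sign +
step 1: pivot 2/1299 → sign +
signature = (2, 0, 0)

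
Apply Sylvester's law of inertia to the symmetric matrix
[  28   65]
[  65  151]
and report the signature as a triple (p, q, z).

step 0: pivot 28 → sign +
step 1: pivot 3/28 → sign +
signature = (2, 0, 0)

Answer: (2, 0, 0)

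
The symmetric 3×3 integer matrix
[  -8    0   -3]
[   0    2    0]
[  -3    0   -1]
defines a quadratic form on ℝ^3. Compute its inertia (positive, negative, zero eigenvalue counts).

Answer: (2, 1, 0)

Derivation:
step 0: pivot -8 → sign −
step 1: pivot 2 → sign +
step 2: pivot 1/8 → sign +
signature = (2, 1, 0)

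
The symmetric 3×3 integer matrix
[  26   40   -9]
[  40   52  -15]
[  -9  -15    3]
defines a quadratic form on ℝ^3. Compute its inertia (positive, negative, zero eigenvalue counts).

step 0: pivot 26 → sign +
step 1: pivot -124/13 → sign −
step 2: pivot 3/124 → sign +
signature = (2, 1, 0)

Answer: (2, 1, 0)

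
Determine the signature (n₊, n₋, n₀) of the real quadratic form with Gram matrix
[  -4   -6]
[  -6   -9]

step 0: pivot -4 → sign −
step 1: row/col 1 already zero → sign 0
signature = (0, 1, 1)

Answer: (0, 1, 1)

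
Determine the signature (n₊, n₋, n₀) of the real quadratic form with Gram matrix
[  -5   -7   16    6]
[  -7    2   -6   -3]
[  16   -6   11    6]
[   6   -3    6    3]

step 0: pivot -5 → sign −
step 1: pivot 59/5 → sign +
step 2: pivot -363/59 → sign −
step 3: row/col 3 already zero → sign 0
signature = (1, 2, 1)

Answer: (1, 2, 1)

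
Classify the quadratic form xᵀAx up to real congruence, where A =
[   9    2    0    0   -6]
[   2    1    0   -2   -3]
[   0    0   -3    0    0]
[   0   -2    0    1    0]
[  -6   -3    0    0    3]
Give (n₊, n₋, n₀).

step 0: pivot 9 → sign +
step 1: pivot 5/9 → sign +
step 2: pivot -3 → sign −
step 3: pivot -31/5 → sign −
step 4: pivot -6/31 → sign −
signature = (2, 3, 0)

Answer: (2, 3, 0)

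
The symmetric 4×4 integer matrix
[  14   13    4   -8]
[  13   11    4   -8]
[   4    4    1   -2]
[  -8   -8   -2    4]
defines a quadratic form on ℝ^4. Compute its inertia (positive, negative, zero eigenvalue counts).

step 0: pivot 14 → sign +
step 1: pivot -15/14 → sign −
step 2: pivot -1/15 → sign −
step 3: row/col 3 already zero → sign 0
signature = (1, 2, 1)

Answer: (1, 2, 1)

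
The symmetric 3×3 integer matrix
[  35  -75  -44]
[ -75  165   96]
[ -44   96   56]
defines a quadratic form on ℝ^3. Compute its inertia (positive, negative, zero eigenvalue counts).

step 0: pivot 35 → sign +
step 1: pivot 30/7 → sign +
step 2: row/col 2 already zero → sign 0
signature = (2, 0, 1)

Answer: (2, 0, 1)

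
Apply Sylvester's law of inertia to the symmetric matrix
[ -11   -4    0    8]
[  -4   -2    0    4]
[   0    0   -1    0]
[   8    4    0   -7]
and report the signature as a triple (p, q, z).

step 0: pivot -11 → sign −
step 1: pivot -6/11 → sign −
step 2: pivot -1 → sign −
step 3: pivot 1 → sign +
signature = (1, 3, 0)

Answer: (1, 3, 0)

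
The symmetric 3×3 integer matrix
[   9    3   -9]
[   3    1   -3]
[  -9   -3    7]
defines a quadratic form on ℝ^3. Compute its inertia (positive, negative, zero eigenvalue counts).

step 0: pivot 9 → sign +
step 1: pivot -2 → sign −
step 2: row/col 2 already zero → sign 0
signature = (1, 1, 1)

Answer: (1, 1, 1)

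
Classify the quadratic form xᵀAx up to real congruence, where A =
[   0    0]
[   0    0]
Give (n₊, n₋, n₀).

step 0: row/col 0 already zero → sign 0
step 1: row/col 1 already zero → sign 0
signature = (0, 0, 2)

Answer: (0, 0, 2)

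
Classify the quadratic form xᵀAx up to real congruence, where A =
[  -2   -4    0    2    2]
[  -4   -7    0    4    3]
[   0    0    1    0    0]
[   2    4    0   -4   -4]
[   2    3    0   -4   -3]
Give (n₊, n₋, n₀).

step 0: pivot -2 → sign −
step 1: pivot 1 → sign +
step 2: pivot 1 → sign +
step 3: pivot -2 → sign −
step 4: row/col 4 already zero → sign 0
signature = (2, 2, 1)

Answer: (2, 2, 1)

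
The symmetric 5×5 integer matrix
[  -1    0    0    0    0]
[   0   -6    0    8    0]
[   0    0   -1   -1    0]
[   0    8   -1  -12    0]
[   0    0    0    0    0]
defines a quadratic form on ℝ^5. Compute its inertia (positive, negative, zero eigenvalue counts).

step 0: pivot -1 → sign −
step 1: pivot -6 → sign −
step 2: pivot -1 → sign −
step 3: pivot -1/3 → sign −
step 4: row/col 4 already zero → sign 0
signature = (0, 4, 1)

Answer: (0, 4, 1)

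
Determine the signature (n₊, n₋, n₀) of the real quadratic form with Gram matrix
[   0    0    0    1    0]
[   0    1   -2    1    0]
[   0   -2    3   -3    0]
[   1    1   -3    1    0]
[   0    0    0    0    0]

Answer: (2, 2, 1)

Derivation:
step 0: pivot 1 → sign +
step 1: pivot -1 → sign −
step 2: pivot 1 → sign +
step 3: pivot -1 → sign −
step 4: row/col 4 already zero → sign 0
signature = (2, 2, 1)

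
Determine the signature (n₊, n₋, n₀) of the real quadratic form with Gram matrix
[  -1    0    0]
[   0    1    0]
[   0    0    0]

step 0: pivot -1 → sign −
step 1: pivot 1 → sign +
step 2: row/col 2 already zero → sign 0
signature = (1, 1, 1)

Answer: (1, 1, 1)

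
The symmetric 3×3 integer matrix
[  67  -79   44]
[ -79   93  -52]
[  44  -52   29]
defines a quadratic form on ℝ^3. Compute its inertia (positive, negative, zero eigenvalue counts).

step 0: pivot 67 → sign +
step 1: pivot -10/67 → sign −
step 2: pivot 1/5 → sign +
signature = (2, 1, 0)

Answer: (2, 1, 0)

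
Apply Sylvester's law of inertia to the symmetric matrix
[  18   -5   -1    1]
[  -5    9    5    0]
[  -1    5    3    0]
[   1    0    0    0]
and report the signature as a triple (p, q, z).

Answer: (3, 1, 0)

Derivation:
step 0: pivot 18 → sign +
step 1: pivot 137/18 → sign +
step 2: pivot 2/137 → sign +
step 3: pivot -1 → sign −
signature = (3, 1, 0)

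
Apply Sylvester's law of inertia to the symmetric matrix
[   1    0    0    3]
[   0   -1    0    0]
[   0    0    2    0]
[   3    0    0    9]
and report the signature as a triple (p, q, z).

Answer: (2, 1, 1)

Derivation:
step 0: pivot 1 → sign +
step 1: pivot -1 → sign −
step 2: pivot 2 → sign +
step 3: row/col 3 already zero → sign 0
signature = (2, 1, 1)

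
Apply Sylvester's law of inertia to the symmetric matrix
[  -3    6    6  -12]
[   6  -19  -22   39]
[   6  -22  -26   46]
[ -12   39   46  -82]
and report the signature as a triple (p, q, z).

step 0: pivot -3 → sign −
step 1: pivot -7 → sign −
step 2: pivot 2/7 → sign +
step 3: pivot -3 → sign −
signature = (1, 3, 0)

Answer: (1, 3, 0)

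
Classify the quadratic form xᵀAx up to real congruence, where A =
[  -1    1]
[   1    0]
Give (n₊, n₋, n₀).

step 0: pivot -1 → sign −
step 1: pivot 1 → sign +
signature = (1, 1, 0)

Answer: (1, 1, 0)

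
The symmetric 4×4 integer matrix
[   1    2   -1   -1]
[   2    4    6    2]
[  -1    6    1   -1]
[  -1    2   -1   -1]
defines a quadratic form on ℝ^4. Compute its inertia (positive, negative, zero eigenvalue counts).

Answer: (2, 1, 1)

Derivation:
step 0: pivot 1 → sign +
step 1: pivot 16 → sign +
step 2: pivot -4 → sign −
step 3: row/col 3 already zero → sign 0
signature = (2, 1, 1)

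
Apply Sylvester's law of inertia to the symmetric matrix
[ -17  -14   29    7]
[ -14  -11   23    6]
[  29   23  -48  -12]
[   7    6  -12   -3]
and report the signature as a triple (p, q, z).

step 0: pivot -17 → sign −
step 1: pivot 9/17 → sign +
step 2: pivot -2/9 → sign −
step 3: pivot 1/2 → sign +
signature = (2, 2, 0)

Answer: (2, 2, 0)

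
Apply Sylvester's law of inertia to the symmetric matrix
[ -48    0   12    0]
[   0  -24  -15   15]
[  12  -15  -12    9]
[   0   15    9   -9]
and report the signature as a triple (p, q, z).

Answer: (1, 2, 1)

Derivation:
step 0: pivot -48 → sign −
step 1: pivot -24 → sign −
step 2: pivot 3/8 → sign +
step 3: row/col 3 already zero → sign 0
signature = (1, 2, 1)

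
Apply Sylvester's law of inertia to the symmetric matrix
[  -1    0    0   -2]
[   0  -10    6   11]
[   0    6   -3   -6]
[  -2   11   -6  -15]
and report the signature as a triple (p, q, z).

step 0: pivot -1 → sign −
step 1: pivot -10 → sign −
step 2: pivot 3/5 → sign +
step 3: pivot 1/2 → sign +
signature = (2, 2, 0)

Answer: (2, 2, 0)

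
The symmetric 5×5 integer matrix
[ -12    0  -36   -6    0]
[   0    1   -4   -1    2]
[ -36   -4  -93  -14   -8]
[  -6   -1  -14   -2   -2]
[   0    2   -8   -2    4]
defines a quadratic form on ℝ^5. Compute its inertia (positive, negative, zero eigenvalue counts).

Answer: (1, 2, 2)

Derivation:
step 0: pivot -12 → sign −
step 1: pivot 1 → sign +
step 2: pivot -1 → sign −
step 3: row/col 3 already zero → sign 0
step 4: row/col 4 already zero → sign 0
signature = (1, 2, 2)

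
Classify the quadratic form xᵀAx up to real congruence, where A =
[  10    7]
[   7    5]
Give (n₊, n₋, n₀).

step 0: pivot 10 → sign +
step 1: pivot 1/10 → sign +
signature = (2, 0, 0)

Answer: (2, 0, 0)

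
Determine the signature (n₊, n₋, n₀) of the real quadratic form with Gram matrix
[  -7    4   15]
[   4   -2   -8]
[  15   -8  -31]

Answer: (1, 1, 1)

Derivation:
step 0: pivot -7 → sign −
step 1: pivot 2/7 → sign +
step 2: row/col 2 already zero → sign 0
signature = (1, 1, 1)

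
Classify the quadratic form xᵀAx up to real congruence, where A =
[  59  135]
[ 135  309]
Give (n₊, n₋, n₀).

step 0: pivot 59 → sign +
step 1: pivot 6/59 → sign +
signature = (2, 0, 0)

Answer: (2, 0, 0)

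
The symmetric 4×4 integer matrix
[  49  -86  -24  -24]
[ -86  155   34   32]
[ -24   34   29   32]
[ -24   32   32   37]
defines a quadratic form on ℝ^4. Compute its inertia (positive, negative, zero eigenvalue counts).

step 0: pivot 49 → sign +
step 1: pivot 199/49 → sign +
step 2: pivot 1 → sign +
step 3: pivot 3/199 → sign +
signature = (4, 0, 0)

Answer: (4, 0, 0)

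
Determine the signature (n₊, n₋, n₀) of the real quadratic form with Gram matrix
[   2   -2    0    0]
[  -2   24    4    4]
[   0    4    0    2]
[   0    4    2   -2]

Answer: (2, 2, 0)

Derivation:
step 0: pivot 2 → sign +
step 1: pivot 22 → sign +
step 2: pivot -8/11 → sign −
step 3: pivot -1/2 → sign −
signature = (2, 2, 0)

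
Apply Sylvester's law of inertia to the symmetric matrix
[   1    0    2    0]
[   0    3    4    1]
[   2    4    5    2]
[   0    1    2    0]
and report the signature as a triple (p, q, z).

step 0: pivot 1 → sign +
step 1: pivot 3 → sign +
step 2: pivot -13/3 → sign −
step 3: pivot -3/13 → sign −
signature = (2, 2, 0)

Answer: (2, 2, 0)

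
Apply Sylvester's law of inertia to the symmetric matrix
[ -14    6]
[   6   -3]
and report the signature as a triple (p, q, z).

Answer: (0, 2, 0)

Derivation:
step 0: pivot -14 → sign −
step 1: pivot -3/7 → sign −
signature = (0, 2, 0)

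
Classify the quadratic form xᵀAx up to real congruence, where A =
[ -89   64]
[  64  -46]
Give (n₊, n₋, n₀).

step 0: pivot -89 → sign −
step 1: pivot 2/89 → sign +
signature = (1, 1, 0)

Answer: (1, 1, 0)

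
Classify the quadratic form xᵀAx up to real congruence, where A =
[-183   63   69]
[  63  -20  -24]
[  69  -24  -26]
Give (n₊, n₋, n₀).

Answer: (1, 2, 0)

Derivation:
step 0: pivot -183 → sign −
step 1: pivot 103/61 → sign +
step 2: pivot -2/103 → sign −
signature = (1, 2, 0)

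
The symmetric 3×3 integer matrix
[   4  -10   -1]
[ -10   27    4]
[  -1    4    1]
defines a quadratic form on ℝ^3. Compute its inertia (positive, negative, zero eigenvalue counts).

step 0: pivot 4 → sign +
step 1: pivot 2 → sign +
step 2: pivot -3/8 → sign −
signature = (2, 1, 0)

Answer: (2, 1, 0)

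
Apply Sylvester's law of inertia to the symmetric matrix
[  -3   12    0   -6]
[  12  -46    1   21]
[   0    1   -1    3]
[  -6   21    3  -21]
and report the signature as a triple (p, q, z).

Answer: (1, 2, 1)

Derivation:
step 0: pivot -3 → sign −
step 1: pivot 2 → sign +
step 2: pivot -3/2 → sign −
step 3: row/col 3 already zero → sign 0
signature = (1, 2, 1)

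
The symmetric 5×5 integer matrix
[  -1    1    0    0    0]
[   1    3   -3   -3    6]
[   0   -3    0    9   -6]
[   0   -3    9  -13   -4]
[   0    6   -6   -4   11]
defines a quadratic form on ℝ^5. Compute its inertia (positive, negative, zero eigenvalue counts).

Answer: (2, 3, 0)

Derivation:
step 0: pivot -1 → sign −
step 1: pivot 4 → sign +
step 2: pivot -9/4 → sign −
step 3: pivot 5 → sign +
step 4: pivot -1/5 → sign −
signature = (2, 3, 0)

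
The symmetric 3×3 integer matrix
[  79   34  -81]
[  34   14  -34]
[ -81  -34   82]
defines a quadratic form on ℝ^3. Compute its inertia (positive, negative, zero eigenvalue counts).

Answer: (2, 1, 0)

Derivation:
step 0: pivot 79 → sign +
step 1: pivot -50/79 → sign −
step 2: pivot 3/25 → sign +
signature = (2, 1, 0)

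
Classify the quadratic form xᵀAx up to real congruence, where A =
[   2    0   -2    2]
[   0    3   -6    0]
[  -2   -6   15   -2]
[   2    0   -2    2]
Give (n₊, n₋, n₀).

Answer: (3, 0, 1)

Derivation:
step 0: pivot 2 → sign +
step 1: pivot 3 → sign +
step 2: pivot 1 → sign +
step 3: row/col 3 already zero → sign 0
signature = (3, 0, 1)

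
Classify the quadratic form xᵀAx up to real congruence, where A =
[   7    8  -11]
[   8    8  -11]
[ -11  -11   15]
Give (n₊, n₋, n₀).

Answer: (1, 2, 0)

Derivation:
step 0: pivot 7 → sign +
step 1: pivot -8/7 → sign −
step 2: pivot -1/8 → sign −
signature = (1, 2, 0)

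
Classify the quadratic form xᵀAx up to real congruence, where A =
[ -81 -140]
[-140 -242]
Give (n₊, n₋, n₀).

Answer: (0, 2, 0)

Derivation:
step 0: pivot -81 → sign −
step 1: pivot -2/81 → sign −
signature = (0, 2, 0)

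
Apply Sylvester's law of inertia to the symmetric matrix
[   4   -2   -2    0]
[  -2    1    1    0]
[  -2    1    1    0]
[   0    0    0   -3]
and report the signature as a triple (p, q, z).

Answer: (1, 1, 2)

Derivation:
step 0: pivot 4 → sign +
step 1: pivot -3 → sign −
step 2: row/col 2 already zero → sign 0
step 3: row/col 3 already zero → sign 0
signature = (1, 1, 2)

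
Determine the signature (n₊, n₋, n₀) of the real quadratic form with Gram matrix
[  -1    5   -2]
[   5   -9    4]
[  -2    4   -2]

Answer: (1, 2, 0)

Derivation:
step 0: pivot -1 → sign −
step 1: pivot 16 → sign +
step 2: pivot -1/4 → sign −
signature = (1, 2, 0)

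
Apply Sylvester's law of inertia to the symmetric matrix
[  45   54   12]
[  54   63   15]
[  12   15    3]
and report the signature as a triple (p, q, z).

step 0: pivot 45 → sign +
step 1: pivot -9/5 → sign −
step 2: row/col 2 already zero → sign 0
signature = (1, 1, 1)

Answer: (1, 1, 1)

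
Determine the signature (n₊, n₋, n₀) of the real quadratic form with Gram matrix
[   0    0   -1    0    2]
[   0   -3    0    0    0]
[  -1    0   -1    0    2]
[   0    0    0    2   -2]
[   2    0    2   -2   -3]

step 0: pivot -3 → sign −
step 1: pivot -1 → sign −
step 2: pivot 1 → sign +
step 3: pivot 2 → sign +
step 4: pivot -1 → sign −
signature = (2, 3, 0)

Answer: (2, 3, 0)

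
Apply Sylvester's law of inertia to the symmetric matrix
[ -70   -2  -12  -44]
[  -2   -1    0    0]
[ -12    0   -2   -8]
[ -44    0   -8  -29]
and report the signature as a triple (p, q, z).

step 0: pivot -70 → sign −
step 1: pivot -33/35 → sign −
step 2: pivot 2/11 → sign +
step 3: pivot 1/3 → sign +
signature = (2, 2, 0)

Answer: (2, 2, 0)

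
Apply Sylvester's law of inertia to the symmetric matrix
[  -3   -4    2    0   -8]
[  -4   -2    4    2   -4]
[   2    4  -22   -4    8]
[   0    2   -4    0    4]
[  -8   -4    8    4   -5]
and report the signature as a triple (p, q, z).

step 0: pivot -3 → sign −
step 1: pivot 10/3 → sign +
step 2: pivot -106/5 → sign −
step 3: pivot -6/53 → sign −
step 4: pivot 3 → sign +
signature = (2, 3, 0)

Answer: (2, 3, 0)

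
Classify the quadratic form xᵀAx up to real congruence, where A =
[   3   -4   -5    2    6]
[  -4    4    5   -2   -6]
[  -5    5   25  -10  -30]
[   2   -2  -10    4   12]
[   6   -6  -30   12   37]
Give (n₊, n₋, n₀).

step 0: pivot 3 → sign +
step 1: pivot -4/3 → sign −
step 2: pivot 75/4 → sign +
step 3: pivot 1 → sign +
step 4: row/col 4 already zero → sign 0
signature = (3, 1, 1)

Answer: (3, 1, 1)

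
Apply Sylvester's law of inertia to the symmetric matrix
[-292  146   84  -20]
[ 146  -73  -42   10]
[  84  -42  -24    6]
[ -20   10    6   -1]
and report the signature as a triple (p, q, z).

step 0: pivot -292 → sign −
step 1: pivot 12/73 → sign +
step 2: row/col 2 already zero → sign 0
step 3: row/col 3 already zero → sign 0
signature = (1, 1, 2)

Answer: (1, 1, 2)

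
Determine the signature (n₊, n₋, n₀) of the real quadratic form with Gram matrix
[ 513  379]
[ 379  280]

step 0: pivot 513 → sign +
step 1: pivot -1/513 → sign −
signature = (1, 1, 0)

Answer: (1, 1, 0)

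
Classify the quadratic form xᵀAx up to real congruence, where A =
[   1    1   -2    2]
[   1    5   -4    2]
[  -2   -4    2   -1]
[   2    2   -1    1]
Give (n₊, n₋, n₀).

Answer: (2, 1, 1)

Derivation:
step 0: pivot 1 → sign +
step 1: pivot 4 → sign +
step 2: pivot -3 → sign −
step 3: row/col 3 already zero → sign 0
signature = (2, 1, 1)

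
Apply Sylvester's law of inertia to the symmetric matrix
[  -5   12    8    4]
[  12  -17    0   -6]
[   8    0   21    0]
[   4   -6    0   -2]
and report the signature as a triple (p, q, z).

step 0: pivot -5 → sign −
step 1: pivot 59/5 → sign +
step 2: pivot 151/59 → sign +
step 3: pivot -2/151 → sign −
signature = (2, 2, 0)

Answer: (2, 2, 0)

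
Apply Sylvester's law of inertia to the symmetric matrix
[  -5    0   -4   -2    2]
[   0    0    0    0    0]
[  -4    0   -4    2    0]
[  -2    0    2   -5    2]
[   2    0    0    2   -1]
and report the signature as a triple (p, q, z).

Answer: (1, 2, 2)

Derivation:
step 0: pivot -5 → sign −
step 1: pivot -4/5 → sign −
step 2: pivot 12 → sign +
step 3: row/col 3 already zero → sign 0
step 4: row/col 4 already zero → sign 0
signature = (1, 2, 2)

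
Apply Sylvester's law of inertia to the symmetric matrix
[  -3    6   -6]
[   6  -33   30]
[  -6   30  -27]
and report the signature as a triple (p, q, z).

step 0: pivot -3 → sign −
step 1: pivot -21 → sign −
step 2: pivot 3/7 → sign +
signature = (1, 2, 0)

Answer: (1, 2, 0)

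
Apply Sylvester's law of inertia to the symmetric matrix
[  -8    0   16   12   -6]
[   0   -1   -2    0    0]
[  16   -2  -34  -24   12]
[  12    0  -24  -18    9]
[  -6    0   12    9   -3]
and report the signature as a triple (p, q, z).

Answer: (2, 2, 1)

Derivation:
step 0: pivot -8 → sign −
step 1: pivot -1 → sign −
step 2: pivot 2 → sign +
step 3: pivot 3/2 → sign +
step 4: row/col 4 already zero → sign 0
signature = (2, 2, 1)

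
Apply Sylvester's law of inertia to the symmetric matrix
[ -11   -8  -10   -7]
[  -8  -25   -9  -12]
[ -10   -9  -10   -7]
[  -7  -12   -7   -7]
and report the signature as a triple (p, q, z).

Answer: (0, 4, 0)

Derivation:
step 0: pivot -11 → sign −
step 1: pivot -211/11 → sign −
step 2: pivot -159/211 → sign −
step 3: pivot -3/53 → sign −
signature = (0, 4, 0)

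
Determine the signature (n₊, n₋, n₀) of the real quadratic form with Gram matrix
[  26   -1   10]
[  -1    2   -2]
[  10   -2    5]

step 0: pivot 26 → sign +
step 1: pivot 51/26 → sign +
step 2: pivot -3/17 → sign −
signature = (2, 1, 0)

Answer: (2, 1, 0)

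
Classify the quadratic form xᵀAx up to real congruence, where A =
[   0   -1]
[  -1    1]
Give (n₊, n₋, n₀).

Answer: (1, 1, 0)

Derivation:
step 0: pivot 1 → sign +
step 1: pivot -1 → sign −
signature = (1, 1, 0)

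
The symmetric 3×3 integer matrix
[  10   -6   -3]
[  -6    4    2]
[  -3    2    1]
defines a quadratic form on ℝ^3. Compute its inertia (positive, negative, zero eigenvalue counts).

step 0: pivot 10 → sign +
step 1: pivot 2/5 → sign +
step 2: row/col 2 already zero → sign 0
signature = (2, 0, 1)

Answer: (2, 0, 1)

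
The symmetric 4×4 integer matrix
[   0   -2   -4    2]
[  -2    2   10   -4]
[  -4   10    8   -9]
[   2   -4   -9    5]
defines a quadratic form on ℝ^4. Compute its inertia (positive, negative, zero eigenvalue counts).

Answer: (2, 2, 0)

Derivation:
step 0: pivot 2 → sign +
step 1: pivot -2 → sign −
step 2: pivot -24 → sign −
step 3: pivot 1/24 → sign +
signature = (2, 2, 0)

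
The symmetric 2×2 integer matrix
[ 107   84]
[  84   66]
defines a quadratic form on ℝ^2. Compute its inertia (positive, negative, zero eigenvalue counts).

Answer: (2, 0, 0)

Derivation:
step 0: pivot 107 → sign +
step 1: pivot 6/107 → sign +
signature = (2, 0, 0)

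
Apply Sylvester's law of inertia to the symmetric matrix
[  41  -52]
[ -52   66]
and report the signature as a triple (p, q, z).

step 0: pivot 41 → sign +
step 1: pivot 2/41 → sign +
signature = (2, 0, 0)

Answer: (2, 0, 0)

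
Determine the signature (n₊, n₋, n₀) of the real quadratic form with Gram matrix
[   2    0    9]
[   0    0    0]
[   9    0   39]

Answer: (1, 1, 1)

Derivation:
step 0: pivot 2 → sign +
step 1: pivot -3/2 → sign −
step 2: row/col 2 already zero → sign 0
signature = (1, 1, 1)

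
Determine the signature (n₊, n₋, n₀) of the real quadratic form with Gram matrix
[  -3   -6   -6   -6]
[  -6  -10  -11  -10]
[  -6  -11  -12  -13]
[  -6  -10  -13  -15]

step 0: pivot -3 → sign −
step 1: pivot 2 → sign +
step 2: pivot -1/2 → sign −
step 3: pivot 3 → sign +
signature = (2, 2, 0)

Answer: (2, 2, 0)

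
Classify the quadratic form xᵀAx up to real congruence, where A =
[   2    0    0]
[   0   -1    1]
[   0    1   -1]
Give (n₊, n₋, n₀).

step 0: pivot 2 → sign +
step 1: pivot -1 → sign −
step 2: row/col 2 already zero → sign 0
signature = (1, 1, 1)

Answer: (1, 1, 1)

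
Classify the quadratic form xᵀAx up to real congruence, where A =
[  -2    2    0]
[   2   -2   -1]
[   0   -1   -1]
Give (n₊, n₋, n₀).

Answer: (1, 2, 0)

Derivation:
step 0: pivot -2 → sign −
step 1: pivot -1 → sign −
step 2: pivot 1 → sign +
signature = (1, 2, 0)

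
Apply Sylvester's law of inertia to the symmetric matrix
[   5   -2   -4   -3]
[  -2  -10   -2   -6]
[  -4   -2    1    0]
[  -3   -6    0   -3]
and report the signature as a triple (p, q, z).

step 0: pivot 5 → sign +
step 1: pivot -54/5 → sign −
step 2: pivot -1 → sign −
step 3: row/col 3 already zero → sign 0
signature = (1, 2, 1)

Answer: (1, 2, 1)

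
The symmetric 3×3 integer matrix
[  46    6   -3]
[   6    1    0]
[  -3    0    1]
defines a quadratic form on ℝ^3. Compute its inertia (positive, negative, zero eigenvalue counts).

step 0: pivot 46 → sign +
step 1: pivot 5/23 → sign +
step 2: pivot 1/10 → sign +
signature = (3, 0, 0)

Answer: (3, 0, 0)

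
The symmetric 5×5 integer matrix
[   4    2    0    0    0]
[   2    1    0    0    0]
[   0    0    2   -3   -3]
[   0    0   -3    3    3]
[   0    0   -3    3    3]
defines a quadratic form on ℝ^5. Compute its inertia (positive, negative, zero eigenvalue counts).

Answer: (2, 1, 2)

Derivation:
step 0: pivot 4 → sign +
step 1: pivot 2 → sign +
step 2: pivot -3/2 → sign −
step 3: row/col 3 already zero → sign 0
step 4: row/col 4 already zero → sign 0
signature = (2, 1, 2)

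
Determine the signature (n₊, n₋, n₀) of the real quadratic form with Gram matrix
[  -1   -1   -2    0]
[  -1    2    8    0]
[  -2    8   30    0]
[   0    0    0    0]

step 0: pivot -1 → sign −
step 1: pivot 3 → sign +
step 2: pivot 2/3 → sign +
step 3: row/col 3 already zero → sign 0
signature = (2, 1, 1)

Answer: (2, 1, 1)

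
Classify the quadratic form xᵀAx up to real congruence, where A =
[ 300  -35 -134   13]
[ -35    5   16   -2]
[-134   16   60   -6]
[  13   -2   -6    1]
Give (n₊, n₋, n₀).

Answer: (3, 0, 1)

Derivation:
step 0: pivot 300 → sign +
step 1: pivot 11/12 → sign +
step 2: pivot 2/11 → sign +
step 3: row/col 3 already zero → sign 0
signature = (3, 0, 1)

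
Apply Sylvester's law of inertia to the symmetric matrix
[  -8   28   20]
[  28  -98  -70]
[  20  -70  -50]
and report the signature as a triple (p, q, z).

step 0: pivot -8 → sign −
step 1: row/col 1 already zero → sign 0
step 2: row/col 2 already zero → sign 0
signature = (0, 1, 2)

Answer: (0, 1, 2)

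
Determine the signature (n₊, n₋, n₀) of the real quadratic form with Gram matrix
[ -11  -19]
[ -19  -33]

Answer: (0, 2, 0)

Derivation:
step 0: pivot -11 → sign −
step 1: pivot -2/11 → sign −
signature = (0, 2, 0)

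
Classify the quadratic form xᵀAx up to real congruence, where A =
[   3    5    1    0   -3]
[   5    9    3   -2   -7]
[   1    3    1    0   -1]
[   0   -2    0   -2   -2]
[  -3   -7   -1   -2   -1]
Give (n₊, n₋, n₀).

step 0: pivot 3 → sign +
step 1: pivot 2/3 → sign +
step 2: pivot -2 → sign −
step 3: pivot -2 → sign −
step 4: row/col 4 already zero → sign 0
signature = (2, 2, 1)

Answer: (2, 2, 1)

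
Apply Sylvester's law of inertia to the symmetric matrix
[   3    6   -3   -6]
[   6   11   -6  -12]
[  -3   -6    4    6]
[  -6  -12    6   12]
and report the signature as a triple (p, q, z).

Answer: (2, 1, 1)

Derivation:
step 0: pivot 3 → sign +
step 1: pivot -1 → sign −
step 2: pivot 1 → sign +
step 3: row/col 3 already zero → sign 0
signature = (2, 1, 1)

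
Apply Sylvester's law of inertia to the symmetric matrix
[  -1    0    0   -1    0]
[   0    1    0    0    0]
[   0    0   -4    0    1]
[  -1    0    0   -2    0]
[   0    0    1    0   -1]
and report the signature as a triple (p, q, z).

Answer: (1, 4, 0)

Derivation:
step 0: pivot -1 → sign −
step 1: pivot 1 → sign +
step 2: pivot -4 → sign −
step 3: pivot -1 → sign −
step 4: pivot -3/4 → sign −
signature = (1, 4, 0)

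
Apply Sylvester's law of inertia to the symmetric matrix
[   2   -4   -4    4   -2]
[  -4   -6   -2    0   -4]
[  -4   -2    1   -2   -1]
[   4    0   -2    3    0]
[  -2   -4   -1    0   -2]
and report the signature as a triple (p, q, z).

Answer: (3, 2, 0)

Derivation:
step 0: pivot 2 → sign +
step 1: pivot -14 → sign −
step 2: pivot 1/7 → sign +
step 3: pivot -1 → sign −
step 4: pivot 1 → sign +
signature = (3, 2, 0)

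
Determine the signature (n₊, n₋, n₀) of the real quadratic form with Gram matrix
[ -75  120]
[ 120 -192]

Answer: (0, 1, 1)

Derivation:
step 0: pivot -75 → sign −
step 1: row/col 1 already zero → sign 0
signature = (0, 1, 1)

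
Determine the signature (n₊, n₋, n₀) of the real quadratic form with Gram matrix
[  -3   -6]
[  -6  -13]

Answer: (0, 2, 0)

Derivation:
step 0: pivot -3 → sign −
step 1: pivot -1 → sign −
signature = (0, 2, 0)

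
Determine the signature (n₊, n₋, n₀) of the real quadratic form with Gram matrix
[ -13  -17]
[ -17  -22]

step 0: pivot -13 → sign −
step 1: pivot 3/13 → sign +
signature = (1, 1, 0)

Answer: (1, 1, 0)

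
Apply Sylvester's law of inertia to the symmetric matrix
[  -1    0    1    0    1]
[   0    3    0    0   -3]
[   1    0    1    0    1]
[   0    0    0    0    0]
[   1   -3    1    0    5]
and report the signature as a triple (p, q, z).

step 0: pivot -1 → sign −
step 1: pivot 3 → sign +
step 2: pivot 2 → sign +
step 3: pivot 1 → sign +
step 4: row/col 4 already zero → sign 0
signature = (3, 1, 1)

Answer: (3, 1, 1)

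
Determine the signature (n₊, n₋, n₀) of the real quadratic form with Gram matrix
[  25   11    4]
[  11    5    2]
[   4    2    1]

Answer: (2, 0, 1)

Derivation:
step 0: pivot 25 → sign +
step 1: pivot 4/25 → sign +
step 2: row/col 2 already zero → sign 0
signature = (2, 0, 1)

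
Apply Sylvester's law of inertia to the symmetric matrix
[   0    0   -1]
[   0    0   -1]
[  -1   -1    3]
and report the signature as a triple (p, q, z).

step 0: pivot 3 → sign +
step 1: pivot -1/3 → sign −
step 2: row/col 2 already zero → sign 0
signature = (1, 1, 1)

Answer: (1, 1, 1)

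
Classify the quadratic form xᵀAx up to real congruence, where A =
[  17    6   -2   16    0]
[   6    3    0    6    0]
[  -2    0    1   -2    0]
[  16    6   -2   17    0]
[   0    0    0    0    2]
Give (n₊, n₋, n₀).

Answer: (5, 0, 0)

Derivation:
step 0: pivot 17 → sign +
step 1: pivot 15/17 → sign +
step 2: pivot 1/5 → sign +
step 3: pivot 1 → sign +
step 4: pivot 2 → sign +
signature = (5, 0, 0)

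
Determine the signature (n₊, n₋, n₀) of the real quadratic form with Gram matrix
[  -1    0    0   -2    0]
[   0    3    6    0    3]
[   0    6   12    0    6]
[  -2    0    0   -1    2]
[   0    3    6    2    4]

Answer: (2, 2, 1)

Derivation:
step 0: pivot -1 → sign −
step 1: pivot 3 → sign +
step 2: pivot 3 → sign +
step 3: pivot -1/3 → sign −
step 4: row/col 4 already zero → sign 0
signature = (2, 2, 1)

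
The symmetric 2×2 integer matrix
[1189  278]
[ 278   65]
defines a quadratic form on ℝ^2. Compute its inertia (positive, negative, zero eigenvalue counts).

step 0: pivot 1189 → sign +
step 1: pivot 1/1189 → sign +
signature = (2, 0, 0)

Answer: (2, 0, 0)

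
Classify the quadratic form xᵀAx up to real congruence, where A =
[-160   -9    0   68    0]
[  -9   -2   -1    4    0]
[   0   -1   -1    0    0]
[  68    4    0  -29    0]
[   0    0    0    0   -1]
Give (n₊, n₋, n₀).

Answer: (0, 5, 0)

Derivation:
step 0: pivot -160 → sign −
step 1: pivot -239/160 → sign −
step 2: pivot -79/239 → sign −
step 3: pivot -3/79 → sign −
step 4: pivot -1 → sign −
signature = (0, 5, 0)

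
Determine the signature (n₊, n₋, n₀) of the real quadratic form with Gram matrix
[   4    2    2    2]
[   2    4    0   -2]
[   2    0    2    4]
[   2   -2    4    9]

Answer: (3, 1, 0)

Derivation:
step 0: pivot 4 → sign +
step 1: pivot 3 → sign +
step 2: pivot 2/3 → sign +
step 3: pivot -1 → sign −
signature = (3, 1, 0)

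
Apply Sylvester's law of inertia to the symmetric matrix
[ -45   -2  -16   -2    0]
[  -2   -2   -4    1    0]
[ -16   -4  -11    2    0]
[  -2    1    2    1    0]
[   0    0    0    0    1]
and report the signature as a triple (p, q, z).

step 0: pivot -45 → sign −
step 1: pivot -86/45 → sign −
step 2: pivot 15/43 → sign +
step 3: pivot -3/10 → sign −
step 4: pivot 1 → sign +
signature = (2, 3, 0)

Answer: (2, 3, 0)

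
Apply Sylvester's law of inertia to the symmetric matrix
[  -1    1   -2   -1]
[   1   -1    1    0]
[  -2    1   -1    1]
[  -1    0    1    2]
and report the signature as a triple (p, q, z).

step 0: pivot -1 → sign −
step 1: pivot 3 → sign +
step 2: pivot -1/3 → sign −
step 3: row/col 3 already zero → sign 0
signature = (1, 2, 1)

Answer: (1, 2, 1)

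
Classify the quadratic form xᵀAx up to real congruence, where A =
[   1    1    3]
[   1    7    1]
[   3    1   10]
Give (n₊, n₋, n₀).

step 0: pivot 1 → sign +
step 1: pivot 6 → sign +
step 2: pivot 1/3 → sign +
signature = (3, 0, 0)

Answer: (3, 0, 0)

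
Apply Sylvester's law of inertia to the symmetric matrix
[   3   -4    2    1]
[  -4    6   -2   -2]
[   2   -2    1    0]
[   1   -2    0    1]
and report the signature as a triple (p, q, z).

Answer: (2, 1, 1)

Derivation:
step 0: pivot 3 → sign +
step 1: pivot 2/3 → sign +
step 2: pivot -1 → sign −
step 3: row/col 3 already zero → sign 0
signature = (2, 1, 1)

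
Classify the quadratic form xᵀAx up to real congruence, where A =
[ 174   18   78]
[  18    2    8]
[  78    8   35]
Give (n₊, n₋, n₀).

step 0: pivot 174 → sign +
step 1: pivot 4/29 → sign +
step 2: row/col 2 already zero → sign 0
signature = (2, 0, 1)

Answer: (2, 0, 1)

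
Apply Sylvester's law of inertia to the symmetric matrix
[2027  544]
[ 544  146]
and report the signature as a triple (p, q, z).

Answer: (2, 0, 0)

Derivation:
step 0: pivot 2027 → sign +
step 1: pivot 6/2027 → sign +
signature = (2, 0, 0)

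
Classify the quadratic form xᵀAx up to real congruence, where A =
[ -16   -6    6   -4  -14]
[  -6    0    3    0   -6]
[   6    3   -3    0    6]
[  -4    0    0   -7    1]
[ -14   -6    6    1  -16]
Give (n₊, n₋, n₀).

step 0: pivot -16 → sign −
step 1: pivot 9/4 → sign +
step 2: pivot -1 → sign −
step 3: pivot -3 → sign −
step 4: row/col 4 already zero → sign 0
signature = (1, 3, 1)

Answer: (1, 3, 1)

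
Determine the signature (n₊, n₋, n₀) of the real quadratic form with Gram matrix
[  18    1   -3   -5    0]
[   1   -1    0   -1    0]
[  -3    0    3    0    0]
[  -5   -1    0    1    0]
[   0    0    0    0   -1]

Answer: (2, 3, 0)

Derivation:
step 0: pivot 18 → sign +
step 1: pivot -19/18 → sign −
step 2: pivot 48/19 → sign +
step 3: pivot -1/4 → sign −
step 4: pivot -1 → sign −
signature = (2, 3, 0)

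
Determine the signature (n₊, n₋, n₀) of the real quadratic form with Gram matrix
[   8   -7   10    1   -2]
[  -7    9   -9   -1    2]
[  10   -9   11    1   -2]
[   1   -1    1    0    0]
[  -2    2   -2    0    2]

Answer: (3, 2, 0)

Derivation:
step 0: pivot 8 → sign +
step 1: pivot 23/8 → sign +
step 2: pivot -35/23 → sign −
step 3: pivot -3/35 → sign −
step 4: pivot 2 → sign +
signature = (3, 2, 0)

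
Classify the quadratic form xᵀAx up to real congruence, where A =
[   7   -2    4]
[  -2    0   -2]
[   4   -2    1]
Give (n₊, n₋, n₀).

step 0: pivot 7 → sign +
step 1: pivot -4/7 → sign −
step 2: row/col 2 already zero → sign 0
signature = (1, 1, 1)

Answer: (1, 1, 1)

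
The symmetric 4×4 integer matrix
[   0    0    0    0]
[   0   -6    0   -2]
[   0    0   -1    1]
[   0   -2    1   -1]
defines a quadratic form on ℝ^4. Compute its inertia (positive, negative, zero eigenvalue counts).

step 0: pivot -6 → sign −
step 1: pivot -1 → sign −
step 2: pivot 2/3 → sign +
step 3: row/col 3 already zero → sign 0
signature = (1, 2, 1)

Answer: (1, 2, 1)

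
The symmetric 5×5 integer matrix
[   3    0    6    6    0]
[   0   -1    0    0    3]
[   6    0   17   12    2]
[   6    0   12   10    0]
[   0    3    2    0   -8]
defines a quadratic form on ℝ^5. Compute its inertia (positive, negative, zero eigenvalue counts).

step 0: pivot 3 → sign +
step 1: pivot -1 → sign −
step 2: pivot 5 → sign +
step 3: pivot -2 → sign −
step 4: pivot 1/5 → sign +
signature = (3, 2, 0)

Answer: (3, 2, 0)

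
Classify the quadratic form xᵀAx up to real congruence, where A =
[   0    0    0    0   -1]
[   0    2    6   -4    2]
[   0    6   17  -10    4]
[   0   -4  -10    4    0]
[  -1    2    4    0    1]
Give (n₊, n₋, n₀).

step 0: pivot 2 → sign +
step 1: pivot -1 → sign −
step 2: pivot 3 → sign +
step 3: pivot -1/3 → sign −
step 4: row/col 4 already zero → sign 0
signature = (2, 2, 1)

Answer: (2, 2, 1)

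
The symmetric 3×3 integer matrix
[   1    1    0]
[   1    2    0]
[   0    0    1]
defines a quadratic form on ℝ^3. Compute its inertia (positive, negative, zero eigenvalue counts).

Answer: (3, 0, 0)

Derivation:
step 0: pivot 1 → sign +
step 1: pivot 1 → sign +
step 2: pivot 1 → sign +
signature = (3, 0, 0)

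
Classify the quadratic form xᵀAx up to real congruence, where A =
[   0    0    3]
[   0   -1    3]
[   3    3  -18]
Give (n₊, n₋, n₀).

step 0: pivot -1 → sign −
step 1: pivot -9 → sign −
step 2: pivot 1 → sign +
signature = (1, 2, 0)

Answer: (1, 2, 0)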